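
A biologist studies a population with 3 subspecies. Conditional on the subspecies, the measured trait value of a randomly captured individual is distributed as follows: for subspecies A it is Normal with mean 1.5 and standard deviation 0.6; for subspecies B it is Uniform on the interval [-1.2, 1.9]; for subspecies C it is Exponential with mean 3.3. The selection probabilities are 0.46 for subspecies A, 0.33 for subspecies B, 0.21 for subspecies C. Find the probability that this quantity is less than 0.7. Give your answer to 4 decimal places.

0.2844

Conditional on each subspecies, P(X < 0.7): A: 0.0912112; B: 0.612903; C: 0.191133.
By total probability, P(X < 0.7) = 0.46·0.0912112 + 0.33·0.612903 + 0.21·0.191133 = 0.284353.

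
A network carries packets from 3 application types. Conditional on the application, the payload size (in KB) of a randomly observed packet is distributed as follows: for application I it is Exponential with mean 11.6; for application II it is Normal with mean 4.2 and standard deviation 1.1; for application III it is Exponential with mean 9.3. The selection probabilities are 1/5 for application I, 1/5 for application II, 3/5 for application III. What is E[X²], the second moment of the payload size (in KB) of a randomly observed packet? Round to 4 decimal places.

For each component E[X²] = Var + (mean)², giving I: 269.12; II: 18.85; III: 172.98.
Overall E[X²] = 0.2·269.12 + 0.2·18.85 + 0.6·172.98 = 161.382.

161.3820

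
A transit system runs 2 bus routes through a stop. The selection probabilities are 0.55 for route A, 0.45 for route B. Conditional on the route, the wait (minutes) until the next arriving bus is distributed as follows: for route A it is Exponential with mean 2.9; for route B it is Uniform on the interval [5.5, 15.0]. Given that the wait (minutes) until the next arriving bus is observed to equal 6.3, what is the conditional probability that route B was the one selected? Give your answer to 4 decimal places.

Likelihoods f(6.3 | ·): A: 0.0392767; B: 0.105263.
Posterior ∝ prior × likelihood. Numerator for B: 0.45·0.105263 = 0.0473684.
Normalizing constant: 0.55·0.0392767 + 0.45·0.105263 = 0.0689706.
P(B | observation) = 0.0473684 / 0.0689706 = 0.686792.

0.6868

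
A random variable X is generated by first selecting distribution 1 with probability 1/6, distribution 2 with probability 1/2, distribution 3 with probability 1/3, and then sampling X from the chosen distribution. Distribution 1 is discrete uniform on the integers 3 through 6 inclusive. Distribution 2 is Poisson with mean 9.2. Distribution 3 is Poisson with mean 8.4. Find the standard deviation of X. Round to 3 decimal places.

Per component, 1: μ=4.5, E[X²]=21.5; 2: μ=9.2, E[X²]=93.84; 3: μ=8.4, E[X²]=78.96.
E[X] = 0.166667·4.5 + 0.5·9.2 + 0.333333·8.4 = 8.15.
E[X²] = 0.166667·21.5 + 0.5·93.84 + 0.333333·78.96 = 76.8233.
Var(X) = E[X²] − (E[X])² = 76.8233 − 66.4225 = 10.4008.
SD(X) = √10.4008 = 3.22503.

3.225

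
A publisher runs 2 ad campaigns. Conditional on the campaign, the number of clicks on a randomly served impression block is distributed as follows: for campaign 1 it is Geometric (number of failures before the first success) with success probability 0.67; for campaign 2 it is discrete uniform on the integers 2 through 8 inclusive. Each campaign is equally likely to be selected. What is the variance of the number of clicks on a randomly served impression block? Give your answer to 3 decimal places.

Per component, 1: μ=0.492537, E[X²]=0.977723; 2: μ=5, E[X²]=29.
E[X] = 0.5·0.492537 + 0.5·5 = 2.74627.
E[X²] = 0.5·0.977723 + 0.5·29 = 14.9889.
Var(X) = E[X²] − (E[X])² = 14.9889 − 7.54199 = 7.44687.

7.447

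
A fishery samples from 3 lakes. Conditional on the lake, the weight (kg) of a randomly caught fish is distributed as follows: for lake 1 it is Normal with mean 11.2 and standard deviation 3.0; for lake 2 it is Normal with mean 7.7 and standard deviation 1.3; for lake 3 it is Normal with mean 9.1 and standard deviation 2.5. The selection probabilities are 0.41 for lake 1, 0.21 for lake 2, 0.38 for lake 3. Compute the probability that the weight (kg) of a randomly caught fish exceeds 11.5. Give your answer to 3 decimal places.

0.253

Conditional on each lake, P(X > 11.5): 1: 0.460172; 2: 0.00173295; 3: 0.168528.
By total probability, P(X > 11.5) = 0.41·0.460172 + 0.21·0.00173295 + 0.38·0.168528 = 0.253075.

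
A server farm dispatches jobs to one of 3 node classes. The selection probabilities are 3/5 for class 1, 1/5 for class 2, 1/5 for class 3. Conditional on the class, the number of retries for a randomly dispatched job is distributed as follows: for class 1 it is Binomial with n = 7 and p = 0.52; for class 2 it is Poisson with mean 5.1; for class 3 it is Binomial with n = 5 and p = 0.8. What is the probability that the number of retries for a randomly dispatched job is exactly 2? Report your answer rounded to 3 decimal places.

0.113

Conditional on each class, P(X = 2): 1: 0.144688; 2: 0.0792882; 3: 0.0512.
By total probability, P(X = 2) = 0.6·0.144688 + 0.2·0.0792882 + 0.2·0.0512 = 0.11291.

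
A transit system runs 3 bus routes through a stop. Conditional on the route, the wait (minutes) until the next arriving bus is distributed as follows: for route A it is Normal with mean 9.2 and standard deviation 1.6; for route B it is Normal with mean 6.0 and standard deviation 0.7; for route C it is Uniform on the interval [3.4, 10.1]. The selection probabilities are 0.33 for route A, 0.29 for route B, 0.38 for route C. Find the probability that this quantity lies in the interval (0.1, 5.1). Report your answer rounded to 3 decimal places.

Conditional on each route, P(0.1 < X < 5.1): A: 0.00519607; B: 0.0992714; C: 0.253731.
By total probability, P(0.1 < X < 5.1) = 0.33·0.00519607 + 0.29·0.0992714 + 0.38·0.253731 = 0.126921.

0.127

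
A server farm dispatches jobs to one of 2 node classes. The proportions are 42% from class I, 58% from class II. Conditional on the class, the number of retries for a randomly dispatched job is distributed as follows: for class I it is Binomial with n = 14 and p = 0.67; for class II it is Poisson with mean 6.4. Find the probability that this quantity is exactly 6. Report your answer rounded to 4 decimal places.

0.1080

Conditional on each class, P(X = 6): I: 0.0382046; II: 0.158585.
By total probability, P(X = 6) = 0.42·0.0382046 + 0.58·0.158585 = 0.108025.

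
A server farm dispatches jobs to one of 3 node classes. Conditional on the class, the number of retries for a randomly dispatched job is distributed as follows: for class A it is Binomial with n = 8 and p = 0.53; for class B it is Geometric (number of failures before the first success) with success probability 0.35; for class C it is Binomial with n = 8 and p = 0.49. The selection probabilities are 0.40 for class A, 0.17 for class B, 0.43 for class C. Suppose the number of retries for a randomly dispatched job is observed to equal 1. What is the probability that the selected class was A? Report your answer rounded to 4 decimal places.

Likelihoods P(X=1 | ·): A: 0.0214808; B: 0.2275; C: 0.0351785.
Posterior ∝ prior × likelihood. Numerator for A: 0.4·0.0214808 = 0.00859233.
Normalizing constant: 0.4·0.0214808 + 0.17·0.2275 + 0.43·0.0351785 = 0.0623941.
P(A | observation) = 0.00859233 / 0.0623941 = 0.137711.

0.1377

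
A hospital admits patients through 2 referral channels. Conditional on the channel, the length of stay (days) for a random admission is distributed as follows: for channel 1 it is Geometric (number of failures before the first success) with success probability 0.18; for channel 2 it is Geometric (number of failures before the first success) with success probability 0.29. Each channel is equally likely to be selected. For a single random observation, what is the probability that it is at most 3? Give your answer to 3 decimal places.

Conditional on each channel, P(X ≤ 3): 1: 0.547878; 2: 0.745883.
By total probability, P(X ≤ 3) = 0.5·0.547878 + 0.5·0.745883 = 0.646881.

0.647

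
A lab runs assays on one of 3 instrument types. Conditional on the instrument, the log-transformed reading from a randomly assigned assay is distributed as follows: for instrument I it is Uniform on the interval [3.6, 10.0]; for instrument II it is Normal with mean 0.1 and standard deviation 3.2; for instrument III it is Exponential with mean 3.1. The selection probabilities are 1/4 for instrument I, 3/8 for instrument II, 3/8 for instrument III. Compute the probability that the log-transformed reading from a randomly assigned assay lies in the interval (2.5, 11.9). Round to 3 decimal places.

0.494

Conditional on each instrument, P(2.5 < X < 11.9): I: 1; II: 0.226514; III: 0.424918.
By total probability, P(2.5 < X < 11.9) = 0.25·1 + 0.375·0.226514 + 0.375·0.424918 = 0.494287.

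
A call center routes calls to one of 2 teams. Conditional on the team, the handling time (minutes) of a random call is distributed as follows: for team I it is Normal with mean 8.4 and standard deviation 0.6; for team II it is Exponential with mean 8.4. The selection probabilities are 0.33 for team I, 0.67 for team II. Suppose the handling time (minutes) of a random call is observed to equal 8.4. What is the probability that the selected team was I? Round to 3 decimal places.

Likelihoods f(8.4 | ·): I: 0.664904; II: 0.0437952.
Posterior ∝ prior × likelihood. Numerator for I: 0.33·0.664904 = 0.219418.
Normalizing constant: 0.33·0.664904 + 0.67·0.0437952 = 0.248761.
P(I | observation) = 0.219418 / 0.248761 = 0.882044.

0.882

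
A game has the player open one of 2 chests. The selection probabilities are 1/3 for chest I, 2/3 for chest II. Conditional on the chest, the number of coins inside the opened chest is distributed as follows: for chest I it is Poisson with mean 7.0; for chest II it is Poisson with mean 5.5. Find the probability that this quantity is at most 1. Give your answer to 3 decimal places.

0.020

Conditional on each chest, P(X ≤ 1): I: 0.00729506; II: 0.026564.
By total probability, P(X ≤ 1) = 0.333333·0.00729506 + 0.666667·0.026564 = 0.020141.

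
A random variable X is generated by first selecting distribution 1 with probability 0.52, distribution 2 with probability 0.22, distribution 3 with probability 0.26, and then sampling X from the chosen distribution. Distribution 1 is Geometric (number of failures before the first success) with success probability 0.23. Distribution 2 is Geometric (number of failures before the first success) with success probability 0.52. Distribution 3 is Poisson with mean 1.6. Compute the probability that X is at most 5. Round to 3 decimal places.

Conditional on each component, P(X ≤ 5): 1: 0.791578; 2: 0.987769; 3: 0.99396.
By total probability, P(X ≤ 5) = 0.52·0.791578 + 0.22·0.987769 + 0.26·0.99396 = 0.887359.

0.887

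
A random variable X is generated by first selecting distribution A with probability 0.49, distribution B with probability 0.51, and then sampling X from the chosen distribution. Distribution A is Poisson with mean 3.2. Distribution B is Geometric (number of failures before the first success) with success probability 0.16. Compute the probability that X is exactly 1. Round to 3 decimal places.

0.132

Conditional on each component, P(X = 1): A: 0.130439; B: 0.1344.
By total probability, P(X = 1) = 0.49·0.130439 + 0.51·0.1344 = 0.132459.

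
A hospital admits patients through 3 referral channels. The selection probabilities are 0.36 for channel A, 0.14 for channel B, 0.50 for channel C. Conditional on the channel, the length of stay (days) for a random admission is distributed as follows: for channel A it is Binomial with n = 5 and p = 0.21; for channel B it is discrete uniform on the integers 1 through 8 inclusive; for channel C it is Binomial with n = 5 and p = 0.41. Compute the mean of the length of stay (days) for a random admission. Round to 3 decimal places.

2.033

Component means — A: 1.05; B: 4.5; C: 2.05.
E[X] = 0.36·1.05 + 0.14·4.5 + 0.5·2.05 = 2.033.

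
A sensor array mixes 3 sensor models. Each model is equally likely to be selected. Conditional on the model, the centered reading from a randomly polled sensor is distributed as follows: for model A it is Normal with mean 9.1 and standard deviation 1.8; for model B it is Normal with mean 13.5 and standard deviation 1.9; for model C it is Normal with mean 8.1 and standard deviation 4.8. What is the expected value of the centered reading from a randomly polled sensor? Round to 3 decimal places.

10.233

Component means — A: 9.1; B: 13.5; C: 8.1.
E[X] = 0.333333·9.1 + 0.333333·13.5 + 0.333333·8.1 = 10.2333.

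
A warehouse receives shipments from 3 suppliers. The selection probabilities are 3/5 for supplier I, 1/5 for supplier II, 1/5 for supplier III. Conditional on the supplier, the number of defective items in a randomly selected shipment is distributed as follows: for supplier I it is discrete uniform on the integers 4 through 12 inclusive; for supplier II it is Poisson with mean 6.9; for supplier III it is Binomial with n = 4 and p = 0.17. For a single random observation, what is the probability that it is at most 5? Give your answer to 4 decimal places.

Conditional on each supplier, P(X ≤ 5): I: 0.222222; II: 0.313662; III: 1.
By total probability, P(X ≤ 5) = 0.6·0.222222 + 0.2·0.313662 + 0.2·1 = 0.396066.

0.3961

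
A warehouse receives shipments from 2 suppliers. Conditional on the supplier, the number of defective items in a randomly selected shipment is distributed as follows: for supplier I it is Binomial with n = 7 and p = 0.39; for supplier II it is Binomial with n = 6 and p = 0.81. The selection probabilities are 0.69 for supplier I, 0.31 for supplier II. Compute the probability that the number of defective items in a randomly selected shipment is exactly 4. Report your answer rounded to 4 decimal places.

Conditional on each supplier, P(X = 4): I: 0.183788; II: 0.233098.
By total probability, P(X = 4) = 0.69·0.183788 + 0.31·0.233098 = 0.199074.

0.1991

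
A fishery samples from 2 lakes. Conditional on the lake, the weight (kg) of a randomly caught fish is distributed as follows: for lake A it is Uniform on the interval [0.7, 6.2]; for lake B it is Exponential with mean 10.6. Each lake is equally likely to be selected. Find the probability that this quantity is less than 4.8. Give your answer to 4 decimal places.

0.5548

Conditional on each lake, P(X < 4.8): A: 0.745455; B: 0.364174.
By total probability, P(X < 4.8) = 0.5·0.745455 + 0.5·0.364174 = 0.554814.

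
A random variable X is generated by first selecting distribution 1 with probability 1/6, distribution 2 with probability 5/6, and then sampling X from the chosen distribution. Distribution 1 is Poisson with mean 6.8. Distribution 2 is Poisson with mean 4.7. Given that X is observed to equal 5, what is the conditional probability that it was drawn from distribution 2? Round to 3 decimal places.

0.866

Likelihoods P(X=5 | ·): 1: 0.134946; 2: 0.17383.
Posterior ∝ prior × likelihood. Numerator for 2: 0.833333·0.17383 = 0.144858.
Normalizing constant: 0.166667·0.134946 + 0.833333·0.17383 = 0.167349.
P(2 | observation) = 0.144858 / 0.167349 = 0.865604.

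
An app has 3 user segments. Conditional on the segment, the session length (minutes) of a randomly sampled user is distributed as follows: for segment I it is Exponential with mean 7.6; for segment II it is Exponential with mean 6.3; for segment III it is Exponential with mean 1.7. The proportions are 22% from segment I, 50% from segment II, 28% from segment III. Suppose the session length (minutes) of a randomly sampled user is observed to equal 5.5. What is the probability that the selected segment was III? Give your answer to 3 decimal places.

Likelihoods f(5.5 | ·): I: 0.0638108; II: 0.0663; III: 0.0231463.
Posterior ∝ prior × likelihood. Numerator for III: 0.28·0.0231463 = 0.00648095.
Normalizing constant: 0.22·0.0638108 + 0.5·0.0663 + 0.28·0.0231463 = 0.0536693.
P(III | observation) = 0.00648095 / 0.0536693 = 0.120757.

0.121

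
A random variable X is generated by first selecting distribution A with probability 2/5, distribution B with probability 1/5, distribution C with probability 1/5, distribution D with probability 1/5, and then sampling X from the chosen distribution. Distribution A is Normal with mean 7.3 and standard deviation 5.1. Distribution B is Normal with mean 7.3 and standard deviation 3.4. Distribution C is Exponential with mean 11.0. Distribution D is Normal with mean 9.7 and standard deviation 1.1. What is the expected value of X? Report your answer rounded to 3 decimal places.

Component means — A: 7.3; B: 7.3; C: 11; D: 9.7.
E[X] = 0.4·7.3 + 0.2·7.3 + 0.2·11 + 0.2·9.7 = 8.52.

8.520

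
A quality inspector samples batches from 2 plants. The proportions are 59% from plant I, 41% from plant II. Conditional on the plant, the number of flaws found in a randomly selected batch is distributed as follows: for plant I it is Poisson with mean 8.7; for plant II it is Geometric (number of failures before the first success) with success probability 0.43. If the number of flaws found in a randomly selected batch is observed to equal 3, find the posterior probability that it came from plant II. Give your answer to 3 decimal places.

0.752

Likelihoods P(X=3 | ·): I: 0.0182829; II: 0.079633.
Posterior ∝ prior × likelihood. Numerator for II: 0.41·0.079633 = 0.0326495.
Normalizing constant: 0.59·0.0182829 + 0.41·0.079633 = 0.0434364.
P(II | observation) = 0.0326495 / 0.0434364 = 0.751662.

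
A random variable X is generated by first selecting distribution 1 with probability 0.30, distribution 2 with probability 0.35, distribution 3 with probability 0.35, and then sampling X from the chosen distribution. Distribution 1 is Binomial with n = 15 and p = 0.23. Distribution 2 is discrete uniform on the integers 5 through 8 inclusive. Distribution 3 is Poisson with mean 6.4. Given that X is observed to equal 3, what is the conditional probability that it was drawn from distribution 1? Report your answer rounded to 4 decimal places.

0.7395

Likelihoods P(X=3 | ·): 1: 0.240483; 2: 0; 3: 0.0725945.
Posterior ∝ prior × likelihood. Numerator for 1: 0.3·0.240483 = 0.0721448.
Normalizing constant: 0.3·0.240483 + 0.35·0 + 0.35·0.0725945 = 0.0975529.
P(1 | observation) = 0.0721448 / 0.0975529 = 0.739545.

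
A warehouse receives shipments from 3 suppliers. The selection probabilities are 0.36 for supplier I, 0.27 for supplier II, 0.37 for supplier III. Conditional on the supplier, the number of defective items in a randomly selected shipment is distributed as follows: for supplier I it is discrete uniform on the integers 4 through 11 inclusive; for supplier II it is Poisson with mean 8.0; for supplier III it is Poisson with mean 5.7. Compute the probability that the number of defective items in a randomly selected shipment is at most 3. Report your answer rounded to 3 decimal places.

0.078

Conditional on each supplier, P(X ≤ 3): I: 0; II: 0.0423801; III: 0.180048.
By total probability, P(X ≤ 3) = 0.36·0 + 0.27·0.0423801 + 0.37·0.180048 = 0.0780604.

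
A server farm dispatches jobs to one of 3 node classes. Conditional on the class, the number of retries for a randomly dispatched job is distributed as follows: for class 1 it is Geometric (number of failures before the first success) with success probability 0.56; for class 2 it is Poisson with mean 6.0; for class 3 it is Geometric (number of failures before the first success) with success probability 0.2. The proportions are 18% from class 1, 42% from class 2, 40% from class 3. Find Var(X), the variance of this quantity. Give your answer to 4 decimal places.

Per component, 1: μ=0.785714, E[X²]=2.02041; 2: μ=6, E[X²]=42; 3: μ=4, E[X²]=36.
E[X] = 0.18·0.785714 + 0.42·6 + 0.4·4 = 4.26143.
E[X²] = 0.18·2.02041 + 0.42·42 + 0.4·36 = 32.4037.
Var(X) = E[X²] − (E[X])² = 32.4037 − 18.1598 = 14.2439.

14.2439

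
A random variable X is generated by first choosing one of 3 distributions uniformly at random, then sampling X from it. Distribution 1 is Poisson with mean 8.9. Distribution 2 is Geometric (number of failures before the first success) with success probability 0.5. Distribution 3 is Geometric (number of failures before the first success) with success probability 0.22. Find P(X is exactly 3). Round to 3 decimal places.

Conditional on each component, P(X = 3): 1: 0.016025; 2: 0.0625; 3: 0.104401.
By total probability, P(X = 3) = 0.333333·0.016025 + 0.333333·0.0625 + 0.333333·0.104401 = 0.0609755.

0.061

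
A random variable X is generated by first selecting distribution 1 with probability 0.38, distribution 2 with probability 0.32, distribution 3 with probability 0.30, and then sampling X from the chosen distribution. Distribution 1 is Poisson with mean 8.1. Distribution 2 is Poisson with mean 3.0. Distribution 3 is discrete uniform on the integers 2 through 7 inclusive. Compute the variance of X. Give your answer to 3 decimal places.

9.769

Per component, 1: μ=8.1, E[X²]=73.71; 2: μ=3, E[X²]=12; 3: μ=4.5, E[X²]=23.1667.
E[X] = 0.38·8.1 + 0.32·3 + 0.3·4.5 = 5.388.
E[X²] = 0.38·73.71 + 0.32·12 + 0.3·23.1667 = 38.7998.
Var(X) = E[X²] − (E[X])² = 38.7998 − 29.0305 = 9.76926.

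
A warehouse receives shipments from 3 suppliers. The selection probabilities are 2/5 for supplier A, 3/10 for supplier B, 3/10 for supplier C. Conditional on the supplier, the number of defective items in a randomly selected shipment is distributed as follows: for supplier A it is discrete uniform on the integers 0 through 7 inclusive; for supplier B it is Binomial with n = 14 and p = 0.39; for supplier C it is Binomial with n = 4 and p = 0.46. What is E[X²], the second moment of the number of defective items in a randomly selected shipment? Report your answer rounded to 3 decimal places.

18.256

For each component E[X²] = Var + (mean)², giving A: 17.5; B: 33.1422; C: 4.3792.
Overall E[X²] = 0.4·17.5 + 0.3·33.1422 + 0.3·4.3792 = 18.2564.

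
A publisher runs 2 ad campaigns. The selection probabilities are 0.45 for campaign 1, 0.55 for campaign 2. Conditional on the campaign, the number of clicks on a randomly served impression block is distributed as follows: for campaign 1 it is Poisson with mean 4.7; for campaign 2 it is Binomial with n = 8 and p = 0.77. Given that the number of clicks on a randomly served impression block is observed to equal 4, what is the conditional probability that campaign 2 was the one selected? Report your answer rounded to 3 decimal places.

0.313

Likelihoods P(X=4 | ·): 1: 0.184925; 2: 0.0688608.
Posterior ∝ prior × likelihood. Numerator for 2: 0.55·0.0688608 = 0.0378735.
Normalizing constant: 0.45·0.184925 + 0.55·0.0688608 = 0.12109.
P(2 | observation) = 0.0378735 / 0.12109 = 0.312772.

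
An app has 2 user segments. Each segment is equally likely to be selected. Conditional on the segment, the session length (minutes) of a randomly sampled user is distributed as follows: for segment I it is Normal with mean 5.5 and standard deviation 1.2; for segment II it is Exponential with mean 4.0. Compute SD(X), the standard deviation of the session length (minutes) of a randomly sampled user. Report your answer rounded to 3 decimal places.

3.047

Per component, I: μ=5.5, E[X²]=31.69; II: μ=4, E[X²]=32.
E[X] = 0.5·5.5 + 0.5·4 = 4.75.
E[X²] = 0.5·31.69 + 0.5·32 = 31.845.
Var(X) = E[X²] − (E[X])² = 31.845 − 22.5625 = 9.2825.
SD(X) = √9.2825 = 3.04672.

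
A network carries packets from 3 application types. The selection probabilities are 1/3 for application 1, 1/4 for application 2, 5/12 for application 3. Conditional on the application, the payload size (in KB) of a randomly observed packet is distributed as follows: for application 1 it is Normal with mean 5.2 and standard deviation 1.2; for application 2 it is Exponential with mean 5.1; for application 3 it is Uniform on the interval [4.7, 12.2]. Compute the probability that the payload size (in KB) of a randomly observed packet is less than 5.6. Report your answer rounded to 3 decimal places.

Conditional on each application, P(X < 5.6): 1: 0.630559; 2: 0.666476; 3: 0.12.
By total probability, P(X < 5.6) = 0.333333·0.630559 + 0.25·0.666476 + 0.416667·0.12 = 0.426805.

0.427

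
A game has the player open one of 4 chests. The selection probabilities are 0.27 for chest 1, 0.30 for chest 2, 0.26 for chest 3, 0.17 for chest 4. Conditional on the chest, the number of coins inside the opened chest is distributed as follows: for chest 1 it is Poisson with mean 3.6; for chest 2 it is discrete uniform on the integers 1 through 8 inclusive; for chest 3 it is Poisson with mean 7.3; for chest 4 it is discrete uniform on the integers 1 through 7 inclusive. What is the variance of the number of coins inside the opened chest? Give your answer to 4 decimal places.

Per component, 1: μ=3.6, E[X²]=16.56; 2: μ=4.5, E[X²]=25.5; 3: μ=7.3, E[X²]=60.59; 4: μ=4, E[X²]=20.
E[X] = 0.27·3.6 + 0.3·4.5 + 0.26·7.3 + 0.17·4 = 4.9.
E[X²] = 0.27·16.56 + 0.3·25.5 + 0.26·60.59 + 0.17·20 = 31.2746.
Var(X) = E[X²] − (E[X])² = 31.2746 − 24.01 = 7.2646.

7.2646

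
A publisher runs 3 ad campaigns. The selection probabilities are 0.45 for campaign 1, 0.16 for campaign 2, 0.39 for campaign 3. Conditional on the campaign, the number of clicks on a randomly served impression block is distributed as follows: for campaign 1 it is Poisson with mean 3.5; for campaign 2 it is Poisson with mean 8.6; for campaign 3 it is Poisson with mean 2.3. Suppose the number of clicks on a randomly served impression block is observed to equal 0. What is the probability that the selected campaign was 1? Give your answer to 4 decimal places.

Likelihoods P(X=0 | ·): 1: 0.0301974; 2: 0.000184106; 3: 0.100259.
Posterior ∝ prior × likelihood. Numerator for 1: 0.45·0.0301974 = 0.0135888.
Normalizing constant: 0.45·0.0301974 + 0.16·0.000184106 + 0.39·0.100259 = 0.0527192.
P(1 | observation) = 0.0135888 / 0.0527192 = 0.257758.

0.2578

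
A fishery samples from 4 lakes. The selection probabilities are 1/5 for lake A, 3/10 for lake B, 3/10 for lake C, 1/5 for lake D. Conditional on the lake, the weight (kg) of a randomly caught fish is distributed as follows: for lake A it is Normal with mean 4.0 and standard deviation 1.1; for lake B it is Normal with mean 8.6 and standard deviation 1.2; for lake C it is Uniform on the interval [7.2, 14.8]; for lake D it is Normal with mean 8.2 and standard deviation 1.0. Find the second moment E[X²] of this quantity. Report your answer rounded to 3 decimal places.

For each component E[X²] = Var + (mean)², giving A: 17.21; B: 75.4; C: 125.813; D: 68.24.
Overall E[X²] = 0.2·17.21 + 0.3·75.4 + 0.3·125.813 + 0.2·68.24 = 77.454.

77.454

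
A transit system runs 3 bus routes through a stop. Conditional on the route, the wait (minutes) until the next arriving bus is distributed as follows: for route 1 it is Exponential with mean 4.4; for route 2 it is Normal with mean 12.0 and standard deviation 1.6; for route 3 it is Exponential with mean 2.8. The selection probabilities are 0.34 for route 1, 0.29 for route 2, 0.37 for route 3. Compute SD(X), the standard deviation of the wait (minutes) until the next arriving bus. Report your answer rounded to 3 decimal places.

5.032

Per component, 1: μ=4.4, E[X²]=38.72; 2: μ=12, E[X²]=146.56; 3: μ=2.8, E[X²]=15.68.
E[X] = 0.34·4.4 + 0.29·12 + 0.37·2.8 = 6.012.
E[X²] = 0.34·38.72 + 0.29·146.56 + 0.37·15.68 = 61.4688.
Var(X) = E[X²] − (E[X])² = 61.4688 − 36.1441 = 25.3247.
SD(X) = √25.3247 = 5.03236.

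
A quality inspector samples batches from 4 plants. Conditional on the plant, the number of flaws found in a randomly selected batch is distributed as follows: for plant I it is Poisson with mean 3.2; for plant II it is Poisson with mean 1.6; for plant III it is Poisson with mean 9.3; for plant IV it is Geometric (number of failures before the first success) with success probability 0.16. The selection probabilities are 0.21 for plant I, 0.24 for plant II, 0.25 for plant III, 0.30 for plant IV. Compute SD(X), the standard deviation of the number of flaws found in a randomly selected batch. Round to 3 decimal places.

4.617

Per component, I: μ=3.2, E[X²]=13.44; II: μ=1.6, E[X²]=4.16; III: μ=9.3, E[X²]=95.79; IV: μ=5.25, E[X²]=60.375.
E[X] = 0.21·3.2 + 0.24·1.6 + 0.25·9.3 + 0.3·5.25 = 4.956.
E[X²] = 0.21·13.44 + 0.24·4.16 + 0.25·95.79 + 0.3·60.375 = 45.8808.
Var(X) = E[X²] − (E[X])² = 45.8808 − 24.5619 = 21.3189.
SD(X) = √21.3189 = 4.61724.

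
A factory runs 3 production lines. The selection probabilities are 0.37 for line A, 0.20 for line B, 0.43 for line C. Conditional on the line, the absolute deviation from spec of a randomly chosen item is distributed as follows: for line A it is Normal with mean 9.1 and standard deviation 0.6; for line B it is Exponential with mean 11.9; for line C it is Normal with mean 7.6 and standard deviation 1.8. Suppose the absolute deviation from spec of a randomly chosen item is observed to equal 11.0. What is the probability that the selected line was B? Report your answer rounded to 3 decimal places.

Likelihoods f(11.0 | ·): A: 0.00441829; B: 0.033343; C: 0.0372287.
Posterior ∝ prior × likelihood. Numerator for B: 0.2·0.033343 = 0.0066686.
Normalizing constant: 0.37·0.00441829 + 0.2·0.033343 + 0.43·0.0372287 = 0.0243117.
P(B | observation) = 0.0066686 / 0.0243117 = 0.274296.

0.274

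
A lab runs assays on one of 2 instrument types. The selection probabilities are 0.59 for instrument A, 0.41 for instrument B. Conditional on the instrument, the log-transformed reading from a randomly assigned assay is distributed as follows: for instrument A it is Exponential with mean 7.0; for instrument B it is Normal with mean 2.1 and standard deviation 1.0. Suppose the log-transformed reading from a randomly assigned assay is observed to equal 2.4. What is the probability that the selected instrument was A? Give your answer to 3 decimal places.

0.277

Likelihoods f(2.4 | ·): A: 0.101391; B: 0.381388.
Posterior ∝ prior × likelihood. Numerator for A: 0.59·0.101391 = 0.0598209.
Normalizing constant: 0.59·0.101391 + 0.41·0.381388 = 0.21619.
P(A | observation) = 0.0598209 / 0.21619 = 0.276705.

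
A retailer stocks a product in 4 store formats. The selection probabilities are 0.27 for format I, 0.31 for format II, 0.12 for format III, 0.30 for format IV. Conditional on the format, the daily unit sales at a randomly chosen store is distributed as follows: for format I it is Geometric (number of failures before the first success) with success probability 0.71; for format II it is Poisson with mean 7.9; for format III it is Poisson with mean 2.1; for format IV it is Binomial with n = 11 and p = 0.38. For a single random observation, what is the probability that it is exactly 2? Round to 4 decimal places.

Conditional on each format, P(X = 2): I: 0.059711; II: 0.0115691; III: 0.270016; IV: 0.107512.
By total probability, P(X = 2) = 0.27·0.059711 + 0.31·0.0115691 + 0.12·0.270016 + 0.3·0.107512 = 0.0843638.

0.0844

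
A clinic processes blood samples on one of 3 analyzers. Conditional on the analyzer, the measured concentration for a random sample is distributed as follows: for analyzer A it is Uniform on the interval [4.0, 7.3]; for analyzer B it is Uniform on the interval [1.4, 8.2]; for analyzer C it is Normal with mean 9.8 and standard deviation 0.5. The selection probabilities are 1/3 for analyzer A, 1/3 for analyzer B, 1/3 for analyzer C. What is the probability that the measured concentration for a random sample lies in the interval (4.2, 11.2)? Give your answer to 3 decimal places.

Conditional on each analyzer, P(4.2 < X < 11.2): A: 0.939394; B: 0.588235; C: 0.997445.
By total probability, P(4.2 < X < 11.2) = 0.333333·0.939394 + 0.333333·0.588235 + 0.333333·0.997445 = 0.841691.

0.842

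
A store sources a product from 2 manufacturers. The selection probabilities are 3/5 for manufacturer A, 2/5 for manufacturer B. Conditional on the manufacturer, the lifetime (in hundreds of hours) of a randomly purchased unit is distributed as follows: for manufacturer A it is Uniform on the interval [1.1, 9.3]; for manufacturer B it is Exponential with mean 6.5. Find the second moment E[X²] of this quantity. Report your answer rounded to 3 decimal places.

For each component E[X²] = Var + (mean)², giving A: 32.6433; B: 84.5.
Overall E[X²] = 0.6·32.6433 + 0.4·84.5 = 53.386.

53.386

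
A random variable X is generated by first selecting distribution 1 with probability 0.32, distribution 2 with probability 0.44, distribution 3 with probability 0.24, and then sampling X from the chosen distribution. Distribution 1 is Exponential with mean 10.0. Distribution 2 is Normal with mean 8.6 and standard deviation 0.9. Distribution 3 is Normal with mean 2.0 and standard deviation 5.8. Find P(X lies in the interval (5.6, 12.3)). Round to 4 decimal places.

Conditional on each component, P(5.6 < X < 12.3): 1: 0.278916; 2: 0.999551; 3: 0.229524.
By total probability, P(5.6 < X < 12.3) = 0.32·0.278916 + 0.44·0.999551 + 0.24·0.229524 = 0.584142.

0.5841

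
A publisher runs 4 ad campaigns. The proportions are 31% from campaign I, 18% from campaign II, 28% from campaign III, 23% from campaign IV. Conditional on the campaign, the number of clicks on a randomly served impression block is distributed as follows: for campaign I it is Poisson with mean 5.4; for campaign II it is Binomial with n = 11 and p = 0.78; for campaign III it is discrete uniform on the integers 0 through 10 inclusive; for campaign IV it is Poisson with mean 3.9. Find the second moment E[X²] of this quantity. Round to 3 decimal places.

38.500

For each component E[X²] = Var + (mean)², giving I: 34.56; II: 75.504; III: 35; IV: 19.11.
Overall E[X²] = 0.31·34.56 + 0.18·75.504 + 0.28·35 + 0.23·19.11 = 38.4996.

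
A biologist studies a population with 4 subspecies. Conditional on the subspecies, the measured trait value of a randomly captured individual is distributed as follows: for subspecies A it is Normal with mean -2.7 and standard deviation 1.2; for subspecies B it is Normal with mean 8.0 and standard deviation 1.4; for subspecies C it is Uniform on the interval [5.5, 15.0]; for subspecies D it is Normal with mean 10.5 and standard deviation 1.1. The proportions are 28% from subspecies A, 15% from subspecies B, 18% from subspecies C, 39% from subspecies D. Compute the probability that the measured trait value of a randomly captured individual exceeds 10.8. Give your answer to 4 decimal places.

0.2361

Conditional on each subspecies, P(X > 10.8): A: 0; B: 0.0227501; C: 0.442105; D: 0.392531.
By total probability, P(X > 10.8) = 0.28·0 + 0.15·0.0227501 + 0.18·0.442105 + 0.39·0.392531 = 0.236079.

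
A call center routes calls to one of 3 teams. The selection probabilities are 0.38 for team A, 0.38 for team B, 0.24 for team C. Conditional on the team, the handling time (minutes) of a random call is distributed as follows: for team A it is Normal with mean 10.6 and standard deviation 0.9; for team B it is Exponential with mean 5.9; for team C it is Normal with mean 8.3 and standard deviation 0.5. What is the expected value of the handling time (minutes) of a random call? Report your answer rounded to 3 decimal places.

Component means — A: 10.6; B: 5.9; C: 8.3.
E[X] = 0.38·10.6 + 0.38·5.9 + 0.24·8.3 = 8.262.

8.262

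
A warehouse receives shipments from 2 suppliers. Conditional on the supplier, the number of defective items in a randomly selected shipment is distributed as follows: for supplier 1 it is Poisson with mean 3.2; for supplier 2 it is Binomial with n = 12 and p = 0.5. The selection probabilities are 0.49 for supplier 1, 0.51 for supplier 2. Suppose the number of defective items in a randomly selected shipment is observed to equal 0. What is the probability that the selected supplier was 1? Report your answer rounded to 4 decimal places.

0.9938

Likelihoods P(X=0 | ·): 1: 0.0407622; 2: 0.000244141.
Posterior ∝ prior × likelihood. Numerator for 1: 0.49·0.0407622 = 0.0199735.
Normalizing constant: 0.49·0.0407622 + 0.51·0.000244141 = 0.020098.
P(1 | observation) = 0.0199735 / 0.020098 = 0.993805.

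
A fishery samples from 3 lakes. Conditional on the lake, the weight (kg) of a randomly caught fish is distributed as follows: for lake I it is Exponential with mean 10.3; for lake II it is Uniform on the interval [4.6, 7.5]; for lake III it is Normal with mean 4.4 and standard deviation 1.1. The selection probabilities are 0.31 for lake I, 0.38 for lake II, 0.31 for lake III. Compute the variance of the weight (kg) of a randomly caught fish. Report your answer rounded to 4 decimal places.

39.3230

Per component, I: μ=10.3, E[X²]=212.18; II: μ=6.05, E[X²]=37.3033; III: μ=4.4, E[X²]=20.57.
E[X] = 0.31·10.3 + 0.38·6.05 + 0.31·4.4 = 6.856.
E[X²] = 0.31·212.18 + 0.38·37.3033 + 0.31·20.57 = 86.3278.
Var(X) = E[X²] − (E[X])² = 86.3278 − 47.0047 = 39.323.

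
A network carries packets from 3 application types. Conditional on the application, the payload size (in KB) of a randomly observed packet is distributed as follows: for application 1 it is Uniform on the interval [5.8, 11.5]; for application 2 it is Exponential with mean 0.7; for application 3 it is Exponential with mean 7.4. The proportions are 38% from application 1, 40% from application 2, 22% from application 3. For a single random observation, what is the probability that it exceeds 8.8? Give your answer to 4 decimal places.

0.2470

Conditional on each application, P(X > 8.8): 1: 0.473684; 2: 3.46975e-06; 3: 0.304468.
By total probability, P(X > 8.8) = 0.38·0.473684 + 0.4·3.46975e-06 + 0.22·0.304468 = 0.246984.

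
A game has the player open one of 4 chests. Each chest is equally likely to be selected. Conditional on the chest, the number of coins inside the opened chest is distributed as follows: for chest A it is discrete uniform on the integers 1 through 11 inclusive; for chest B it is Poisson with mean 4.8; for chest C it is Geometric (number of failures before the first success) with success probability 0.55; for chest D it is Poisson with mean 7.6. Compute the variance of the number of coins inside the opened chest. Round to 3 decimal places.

12.256

Per component, A: μ=6, E[X²]=46; B: μ=4.8, E[X²]=27.84; C: μ=0.818182, E[X²]=2.15702; D: μ=7.6, E[X²]=65.36.
E[X] = 0.25·6 + 0.25·4.8 + 0.25·0.818182 + 0.25·7.6 = 4.80455.
E[X²] = 0.25·46 + 0.25·27.84 + 0.25·2.15702 + 0.25·65.36 = 35.3393.
Var(X) = E[X²] − (E[X])² = 35.3393 − 23.0837 = 12.2556.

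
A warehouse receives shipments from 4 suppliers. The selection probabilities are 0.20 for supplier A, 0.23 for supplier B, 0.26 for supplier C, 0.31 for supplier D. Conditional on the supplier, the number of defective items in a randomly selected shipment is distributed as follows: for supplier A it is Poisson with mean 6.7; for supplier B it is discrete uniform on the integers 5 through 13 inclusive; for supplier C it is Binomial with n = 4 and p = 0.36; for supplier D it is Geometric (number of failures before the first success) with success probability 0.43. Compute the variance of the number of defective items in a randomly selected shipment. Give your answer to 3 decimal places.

Per component, A: μ=6.7, E[X²]=51.59; B: μ=9, E[X²]=87.6667; C: μ=1.44, E[X²]=2.9952; D: μ=1.32558, E[X²]=4.83991.
E[X] = 0.2·6.7 + 0.23·9 + 0.26·1.44 + 0.31·1.32558 = 4.19533.
E[X²] = 0.2·51.59 + 0.23·87.6667 + 0.26·2.9952 + 0.31·4.83991 = 32.7605.
Var(X) = E[X²] − (E[X])² = 32.7605 − 17.6008 = 15.1597.

15.160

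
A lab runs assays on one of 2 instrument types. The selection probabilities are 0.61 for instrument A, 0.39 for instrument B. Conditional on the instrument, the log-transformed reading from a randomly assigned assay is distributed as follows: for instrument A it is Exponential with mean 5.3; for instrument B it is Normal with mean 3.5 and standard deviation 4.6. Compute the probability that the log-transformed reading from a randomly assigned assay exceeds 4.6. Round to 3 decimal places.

0.414

Conditional on each instrument, P(X > 4.6): A: 0.419822; B: 0.405502.
By total probability, P(X > 4.6) = 0.61·0.419822 + 0.39·0.405502 = 0.414237.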